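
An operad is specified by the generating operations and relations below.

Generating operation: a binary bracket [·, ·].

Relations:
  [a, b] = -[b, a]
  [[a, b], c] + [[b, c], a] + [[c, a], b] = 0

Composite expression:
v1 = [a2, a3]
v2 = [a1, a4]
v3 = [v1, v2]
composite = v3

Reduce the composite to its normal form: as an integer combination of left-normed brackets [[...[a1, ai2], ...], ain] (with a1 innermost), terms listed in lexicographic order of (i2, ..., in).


-[[[a1, a4], a2], a3] + [[[a1, a4], a3], a2]

A multilinear Lie element is pinned by a1-initial words (a1 innermost).
Composite bracket: [[a2, a3], [a1, a4]]
Under [a, b] = ab - ba we get 8 signed associative words (2^3 = 8).
Coefficients come from the a1-initial words:
  word a1a4a2a3 has sign -1, contributing -[[[a1, a4], a2], a3]
  word a1a4a3a2 has sign +1, contributing +[[[a1, a4], a3], a2]


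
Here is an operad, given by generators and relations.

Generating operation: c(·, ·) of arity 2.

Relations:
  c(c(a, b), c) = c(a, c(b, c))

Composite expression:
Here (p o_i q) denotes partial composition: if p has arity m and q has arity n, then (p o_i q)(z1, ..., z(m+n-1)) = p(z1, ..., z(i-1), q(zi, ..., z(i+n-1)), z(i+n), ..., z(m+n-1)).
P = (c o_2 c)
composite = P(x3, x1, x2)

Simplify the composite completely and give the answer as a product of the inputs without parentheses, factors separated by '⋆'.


x3 ⋆ x1 ⋆ x2

Key point: c is associative — brackets drop, the x-order remains.
c(x1, x2) collapses to x1 ⋆ x2
c(x3, c(x1, x2)) collapses to x3 ⋆ x1 ⋆ x2


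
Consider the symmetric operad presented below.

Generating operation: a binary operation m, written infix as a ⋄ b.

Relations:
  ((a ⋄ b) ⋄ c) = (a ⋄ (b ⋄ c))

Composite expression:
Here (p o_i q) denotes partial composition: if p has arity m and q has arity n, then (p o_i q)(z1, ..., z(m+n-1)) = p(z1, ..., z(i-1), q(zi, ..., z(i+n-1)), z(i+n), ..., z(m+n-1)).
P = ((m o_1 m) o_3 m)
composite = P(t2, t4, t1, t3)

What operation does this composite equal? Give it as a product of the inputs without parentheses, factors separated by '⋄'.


t2 ⋄ t4 ⋄ t1 ⋄ t3

Every regrouping of m is equal, so read the t-inputs in written order.
(t2 ⋄ t4) linearizes to t2 ⋄ t4
(t1 ⋄ t3) linearizes to t1 ⋄ t3
((t2 ⋄ t4) ⋄ (t1 ⋄ t3)) linearizes to t2 ⋄ t4 ⋄ t1 ⋄ t3


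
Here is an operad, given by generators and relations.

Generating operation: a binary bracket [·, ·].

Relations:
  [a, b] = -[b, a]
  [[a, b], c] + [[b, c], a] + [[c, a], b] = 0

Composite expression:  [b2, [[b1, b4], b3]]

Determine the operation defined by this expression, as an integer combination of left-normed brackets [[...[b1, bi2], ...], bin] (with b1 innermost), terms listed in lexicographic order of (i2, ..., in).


Skip Jacobi rewriting: expand, keep b1-initial words, read off terms.
Composite bracket: [b2, [[b1, b4], b3]]
Under [a, b] = ab - ba we get 8 signed associative words (2^3 = 8).
Collect the words opening with b1:
  the word b1b4b3b2 carries sign -1 and contributes -[[[b1, b4], b3], b2]

-[[[b1, b4], b3], b2]


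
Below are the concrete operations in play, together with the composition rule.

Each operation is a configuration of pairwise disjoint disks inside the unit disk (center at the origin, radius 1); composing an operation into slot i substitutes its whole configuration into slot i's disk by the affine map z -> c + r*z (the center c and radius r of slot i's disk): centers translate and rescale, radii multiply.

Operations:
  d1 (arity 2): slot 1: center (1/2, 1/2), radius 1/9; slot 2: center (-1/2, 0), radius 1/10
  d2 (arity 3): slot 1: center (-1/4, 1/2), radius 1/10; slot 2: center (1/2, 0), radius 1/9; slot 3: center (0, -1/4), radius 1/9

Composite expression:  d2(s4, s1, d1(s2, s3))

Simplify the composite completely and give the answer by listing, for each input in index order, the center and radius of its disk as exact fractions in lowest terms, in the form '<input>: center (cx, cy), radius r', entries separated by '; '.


s1: center (1/2, 0), radius 1/9; s2: center (1/18, -7/36), radius 1/81; s3: center (-1/18, -1/4), radius 1/90; s4: center (-1/4, 1/2), radius 1/10

Only the slot chain above each s matters under d2; compose those maps.
s4: after 1 affine step, its disk has center (-1/4, 1/2), radius 1/10
s1: after 1 affine step, its disk has center (1/2, 0), radius 1/9
s2: after 2 affine steps, its disk has center (1/18, -7/36), radius 1/81
s3: after 2 affine steps, its disk has center (-1/18, -1/4), radius 1/90


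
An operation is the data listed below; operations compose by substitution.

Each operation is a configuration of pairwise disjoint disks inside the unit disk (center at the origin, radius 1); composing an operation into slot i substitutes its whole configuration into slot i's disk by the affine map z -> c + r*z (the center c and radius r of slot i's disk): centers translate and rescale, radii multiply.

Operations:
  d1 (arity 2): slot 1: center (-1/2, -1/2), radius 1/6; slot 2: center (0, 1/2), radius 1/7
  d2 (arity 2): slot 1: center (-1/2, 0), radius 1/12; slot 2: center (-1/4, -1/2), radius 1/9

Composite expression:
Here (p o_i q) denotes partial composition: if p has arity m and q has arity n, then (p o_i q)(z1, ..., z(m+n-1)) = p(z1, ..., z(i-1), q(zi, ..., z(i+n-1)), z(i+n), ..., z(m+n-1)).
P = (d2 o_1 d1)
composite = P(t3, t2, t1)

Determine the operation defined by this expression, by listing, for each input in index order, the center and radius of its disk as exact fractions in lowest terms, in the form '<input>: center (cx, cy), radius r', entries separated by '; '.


t1: center (-1/4, -1/2), radius 1/9; t2: center (-1/2, 1/24), radius 1/84; t3: center (-13/24, -1/24), radius 1/72

Affine substitution under d2: radii multiply and t-centers shift.
t3: after 2 affine steps, its disk has center (-13/24, -1/24), radius 1/72
t2: after 2 affine steps, its disk has center (-1/2, 1/24), radius 1/84
t1: after 1 affine step, its disk has center (-1/4, -1/2), radius 1/9


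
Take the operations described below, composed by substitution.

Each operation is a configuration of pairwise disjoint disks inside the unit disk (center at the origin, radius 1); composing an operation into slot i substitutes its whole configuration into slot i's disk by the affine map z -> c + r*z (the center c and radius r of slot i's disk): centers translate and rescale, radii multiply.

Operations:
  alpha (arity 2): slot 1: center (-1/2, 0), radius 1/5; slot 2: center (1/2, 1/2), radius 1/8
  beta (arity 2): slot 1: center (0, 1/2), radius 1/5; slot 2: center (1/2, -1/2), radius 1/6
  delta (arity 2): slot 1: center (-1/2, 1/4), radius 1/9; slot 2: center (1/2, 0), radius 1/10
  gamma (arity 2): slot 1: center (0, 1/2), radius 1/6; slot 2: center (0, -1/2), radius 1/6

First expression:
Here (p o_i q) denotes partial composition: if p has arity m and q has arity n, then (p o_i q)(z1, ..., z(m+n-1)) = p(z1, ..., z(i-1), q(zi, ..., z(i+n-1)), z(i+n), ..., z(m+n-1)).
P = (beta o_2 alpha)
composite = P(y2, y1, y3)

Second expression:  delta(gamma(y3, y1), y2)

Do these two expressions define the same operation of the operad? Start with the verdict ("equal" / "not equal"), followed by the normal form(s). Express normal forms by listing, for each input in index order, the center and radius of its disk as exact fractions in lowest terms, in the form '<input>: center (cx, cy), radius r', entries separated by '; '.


In normal form, the first expression is y1: center (5/12, -1/2), radius 1/30; y2: center (0, 1/2), radius 1/5; y3: center (7/12, -5/12), radius 1/48
In normal form, the second expression is y1: center (-1/2, 7/36), radius 1/54; y2: center (1/2, 0), radius 1/10; y3: center (-1/2, 11/36), radius 1/54
Distinct normal forms: not equal.

not equal; first: y1: center (5/12, -1/2), radius 1/30; y2: center (0, 1/2), radius 1/5; y3: center (7/12, -5/12), radius 1/48; second: y1: center (-1/2, 7/36), radius 1/54; y2: center (1/2, 0), radius 1/10; y3: center (-1/2, 11/36), radius 1/54


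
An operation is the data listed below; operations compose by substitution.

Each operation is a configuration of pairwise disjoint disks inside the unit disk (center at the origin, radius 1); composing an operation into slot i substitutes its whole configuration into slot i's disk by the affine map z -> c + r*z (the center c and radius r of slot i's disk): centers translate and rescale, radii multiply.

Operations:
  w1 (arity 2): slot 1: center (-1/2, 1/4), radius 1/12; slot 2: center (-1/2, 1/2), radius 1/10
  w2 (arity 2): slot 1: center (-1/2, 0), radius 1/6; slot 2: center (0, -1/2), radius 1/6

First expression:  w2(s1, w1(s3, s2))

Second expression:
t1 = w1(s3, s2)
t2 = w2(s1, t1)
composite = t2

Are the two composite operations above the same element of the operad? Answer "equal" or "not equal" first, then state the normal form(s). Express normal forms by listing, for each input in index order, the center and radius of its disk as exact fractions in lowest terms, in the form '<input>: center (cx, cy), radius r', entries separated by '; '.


equal; both compose to s1: center (-1/2, 0), radius 1/6; s2: center (-1/12, -5/12), radius 1/60; s3: center (-1/12, -11/24), radius 1/72


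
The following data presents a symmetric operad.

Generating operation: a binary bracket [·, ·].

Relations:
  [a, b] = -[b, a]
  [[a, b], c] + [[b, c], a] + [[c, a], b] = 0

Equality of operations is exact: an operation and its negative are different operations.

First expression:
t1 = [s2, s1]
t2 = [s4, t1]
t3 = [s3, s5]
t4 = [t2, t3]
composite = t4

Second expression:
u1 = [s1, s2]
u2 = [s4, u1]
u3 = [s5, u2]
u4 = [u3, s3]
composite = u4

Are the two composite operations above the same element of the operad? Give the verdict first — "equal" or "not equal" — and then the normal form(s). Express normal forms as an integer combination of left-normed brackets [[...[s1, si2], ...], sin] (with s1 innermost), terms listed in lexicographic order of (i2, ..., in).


The first expression, normalized: [[[[s1, s2], s4], s3], s5] - [[[[s1, s2], s4], s5], s3]
The second expression, normalized: [[[[s1, s2], s4], s5], s3]
No match — not equal.

not equal — first [[[[s1, s2], s4], s3], s5] - [[[[s1, s2], s4], s5], s3], second [[[[s1, s2], s4], s5], s3]


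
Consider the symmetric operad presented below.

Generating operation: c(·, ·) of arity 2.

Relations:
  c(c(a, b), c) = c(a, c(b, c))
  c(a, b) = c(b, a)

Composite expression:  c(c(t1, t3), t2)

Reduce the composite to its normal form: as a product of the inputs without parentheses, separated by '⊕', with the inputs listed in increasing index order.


t1 ⊕ t2 ⊕ t3


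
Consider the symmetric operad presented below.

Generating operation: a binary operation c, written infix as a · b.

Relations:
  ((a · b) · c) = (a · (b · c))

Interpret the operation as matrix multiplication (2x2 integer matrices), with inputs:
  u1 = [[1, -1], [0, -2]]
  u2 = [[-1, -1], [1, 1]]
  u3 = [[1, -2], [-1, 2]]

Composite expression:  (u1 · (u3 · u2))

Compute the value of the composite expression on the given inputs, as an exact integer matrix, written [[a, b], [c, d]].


(u3 · u2) = [[-3, -3], [3, 3]]
(u1 · (u3 · u2)) = [[-6, -6], [-6, -6]]

[[-6, -6], [-6, -6]]


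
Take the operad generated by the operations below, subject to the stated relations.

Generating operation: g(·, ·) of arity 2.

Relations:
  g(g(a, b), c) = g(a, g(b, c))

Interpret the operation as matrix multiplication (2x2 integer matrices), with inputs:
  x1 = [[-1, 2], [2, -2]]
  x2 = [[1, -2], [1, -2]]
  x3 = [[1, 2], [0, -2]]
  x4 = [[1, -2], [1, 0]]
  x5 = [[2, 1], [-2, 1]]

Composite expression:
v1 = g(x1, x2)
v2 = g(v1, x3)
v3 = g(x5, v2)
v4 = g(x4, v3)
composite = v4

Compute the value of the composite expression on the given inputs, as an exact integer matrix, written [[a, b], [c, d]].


[[6, 36], [2, 12]]

g(x1, x2) = [[1, -2], [0, 0]]
g(g(x1, x2), x3) = [[1, 6], [0, 0]]
g(x5, g(g(x1, x2), x3)) = [[2, 12], [-2, -12]]
g(x4, g(x5, g(g(x1, x2), x3))) = [[6, 36], [2, 12]]


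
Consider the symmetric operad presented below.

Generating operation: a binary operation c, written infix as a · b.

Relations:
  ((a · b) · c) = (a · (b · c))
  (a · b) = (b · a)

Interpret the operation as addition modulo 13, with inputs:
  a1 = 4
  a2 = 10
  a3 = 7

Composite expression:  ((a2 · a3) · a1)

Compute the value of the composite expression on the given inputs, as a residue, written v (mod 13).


(a2 · a3) = 4
((a2 · a3) · a1) = 8

8 (mod 13)


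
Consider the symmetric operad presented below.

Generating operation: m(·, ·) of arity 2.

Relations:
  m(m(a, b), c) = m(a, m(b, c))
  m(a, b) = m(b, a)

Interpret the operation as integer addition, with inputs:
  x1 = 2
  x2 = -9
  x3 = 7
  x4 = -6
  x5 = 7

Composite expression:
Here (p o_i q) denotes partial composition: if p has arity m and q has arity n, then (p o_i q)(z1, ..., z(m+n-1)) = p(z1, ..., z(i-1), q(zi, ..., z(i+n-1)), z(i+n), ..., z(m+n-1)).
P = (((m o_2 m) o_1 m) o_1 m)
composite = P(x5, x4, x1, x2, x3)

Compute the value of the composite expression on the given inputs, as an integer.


1


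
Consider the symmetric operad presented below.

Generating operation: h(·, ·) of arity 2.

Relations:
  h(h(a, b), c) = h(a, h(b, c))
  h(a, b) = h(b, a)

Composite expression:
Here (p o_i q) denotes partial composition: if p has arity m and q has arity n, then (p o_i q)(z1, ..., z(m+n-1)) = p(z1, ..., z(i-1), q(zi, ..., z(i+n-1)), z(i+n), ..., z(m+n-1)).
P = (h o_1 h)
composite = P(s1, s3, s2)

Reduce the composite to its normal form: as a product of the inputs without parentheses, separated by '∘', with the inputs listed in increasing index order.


s1 ∘ s2 ∘ s3

Shape and order are irrelevant to h; the s-input set decides.
h(s1, s3) reduces to s1 ∘ s3
h(h(s1, s3), s2) reduces to s1 ∘ s3 ∘ s2
the factors in increasing index order: s1 ∘ s2 ∘ s3


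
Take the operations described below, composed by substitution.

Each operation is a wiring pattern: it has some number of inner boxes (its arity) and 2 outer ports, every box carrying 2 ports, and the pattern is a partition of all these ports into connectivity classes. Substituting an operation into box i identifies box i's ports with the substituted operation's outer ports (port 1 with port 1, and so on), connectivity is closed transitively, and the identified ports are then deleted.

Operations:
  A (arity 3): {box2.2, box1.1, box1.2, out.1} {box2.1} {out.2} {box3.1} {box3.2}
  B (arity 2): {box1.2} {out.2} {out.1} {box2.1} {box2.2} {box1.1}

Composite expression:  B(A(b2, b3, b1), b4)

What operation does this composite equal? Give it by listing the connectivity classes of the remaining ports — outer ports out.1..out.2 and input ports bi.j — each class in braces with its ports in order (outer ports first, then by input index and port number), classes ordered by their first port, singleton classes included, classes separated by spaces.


{out.1} {out.2} {b1.1} {b1.2} {b2.1, b2.2, b3.2} {b3.1} {b4.1} {b4.2}

Treat the ports identified at B as solder joints: merge, then drop.
A over (b2, b3, b1) gives {out.1, b2.1, b2.2, b3.2} {out.2} {b1.1} {b1.2} {b3.1}, out.j being that stage's outer ports
B over (b2, b3, b1, b4) gives {out.1} {out.2} {b1.1} {b1.2} {b2.1, b2.2, b3.2} {b3.1} {b4.1} {b4.2}, out.j being that stage's outer ports


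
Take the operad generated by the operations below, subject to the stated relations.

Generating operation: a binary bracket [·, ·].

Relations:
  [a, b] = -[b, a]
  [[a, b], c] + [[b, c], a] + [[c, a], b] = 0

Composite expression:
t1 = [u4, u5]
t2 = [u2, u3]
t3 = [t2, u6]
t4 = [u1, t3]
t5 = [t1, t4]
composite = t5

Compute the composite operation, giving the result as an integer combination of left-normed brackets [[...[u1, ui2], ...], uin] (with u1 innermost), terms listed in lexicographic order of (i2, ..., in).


-[[[[[u1, u2], u3], u6], u4], u5] + [[[[[u1, u2], u3], u6], u5], u4] + [[[[[u1, u3], u2], u6], u4], u5] - [[[[[u1, u3], u2], u6], u5], u4] + [[[[[u1, u6], u2], u3], u4], u5] - [[[[[u1, u6], u2], u3], u5], u4] - [[[[[u1, u6], u3], u2], u4], u5] + [[[[[u1, u6], u3], u2], u5], u4]

A multilinear Lie element is pinned by u1-initial words (u1 innermost).
Composite bracket: [[u4, u5], [u1, [[u2, u3], u6]]]
Full expansion: 32 signed words from ab - ba (2^5 = 32).
Words beginning with u1 determine it all:
  word u1u2u3u6u4u5 has sign -1, contributing -[[[[[u1, u2], u3], u6], u4], u5]
  word u1u2u3u6u5u4 has sign +1, contributing +[[[[[u1, u2], u3], u6], u5], u4]
  word u1u3u2u6u4u5 has sign +1, contributing +[[[[[u1, u3], u2], u6], u4], u5]
  word u1u3u2u6u5u4 has sign -1, contributing -[[[[[u1, u3], u2], u6], u5], u4]
  word u1u6u2u3u4u5 has sign +1, contributing +[[[[[u1, u6], u2], u3], u4], u5]
  word u1u6u2u3u5u4 has sign -1, contributing -[[[[[u1, u6], u2], u3], u5], u4]
  word u1u6u3u2u4u5 has sign -1, contributing -[[[[[u1, u6], u3], u2], u4], u5]
  word u1u6u3u2u5u4 has sign +1, contributing +[[[[[u1, u6], u3], u2], u5], u4]


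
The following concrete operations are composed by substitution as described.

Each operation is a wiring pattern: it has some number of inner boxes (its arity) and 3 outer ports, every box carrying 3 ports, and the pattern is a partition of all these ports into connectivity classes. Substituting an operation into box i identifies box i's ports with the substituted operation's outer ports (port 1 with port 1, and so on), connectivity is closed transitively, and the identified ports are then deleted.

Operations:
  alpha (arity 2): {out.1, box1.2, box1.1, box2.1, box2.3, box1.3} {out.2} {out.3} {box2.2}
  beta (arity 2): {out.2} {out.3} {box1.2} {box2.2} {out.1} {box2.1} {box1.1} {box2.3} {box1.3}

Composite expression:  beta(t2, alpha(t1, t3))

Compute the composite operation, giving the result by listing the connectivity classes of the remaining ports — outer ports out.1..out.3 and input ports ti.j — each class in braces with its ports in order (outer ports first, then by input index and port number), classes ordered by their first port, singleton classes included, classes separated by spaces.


{out.1} {out.2} {out.3} {t1.1, t1.2, t1.3, t3.1, t3.3} {t2.1} {t2.2} {t2.3} {t3.2}

Treat the ports identified at beta as solder joints: merge, then drop.
through alpha, on inputs (t1, t3): {out.1, t1.1, t1.2, t1.3, t3.1, t3.3} {out.2} {out.3} {t3.2} (out.j = stage outer ports)
through beta, on inputs (t2, t1, t3): {out.1} {out.2} {out.3} {t1.1, t1.2, t1.3, t3.1, t3.3} {t2.1} {t2.2} {t2.3} {t3.2} (out.j = stage outer ports)


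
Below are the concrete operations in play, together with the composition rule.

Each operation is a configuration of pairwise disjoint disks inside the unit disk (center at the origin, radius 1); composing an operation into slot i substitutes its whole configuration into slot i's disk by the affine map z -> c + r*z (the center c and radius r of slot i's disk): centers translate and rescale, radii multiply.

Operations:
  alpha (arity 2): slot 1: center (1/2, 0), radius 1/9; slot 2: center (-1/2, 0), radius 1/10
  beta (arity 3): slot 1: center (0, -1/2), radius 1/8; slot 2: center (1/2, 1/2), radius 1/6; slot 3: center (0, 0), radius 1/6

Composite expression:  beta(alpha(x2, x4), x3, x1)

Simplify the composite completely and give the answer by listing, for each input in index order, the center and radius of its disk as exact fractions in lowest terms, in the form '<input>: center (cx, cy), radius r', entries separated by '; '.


Only the slot chain above each x matters under beta; compose those maps.
input x2: applying the 2 nested substitutions gives center (1/16, -1/2), radius 1/72
input x4: applying the 2 nested substitutions gives center (-1/16, -1/2), radius 1/80
input x3: applying the 1 nested substitution gives center (1/2, 1/2), radius 1/6
input x1: applying the 1 nested substitution gives center (0, 0), radius 1/6

x1: center (0, 0), radius 1/6; x2: center (1/16, -1/2), radius 1/72; x3: center (1/2, 1/2), radius 1/6; x4: center (-1/16, -1/2), radius 1/80


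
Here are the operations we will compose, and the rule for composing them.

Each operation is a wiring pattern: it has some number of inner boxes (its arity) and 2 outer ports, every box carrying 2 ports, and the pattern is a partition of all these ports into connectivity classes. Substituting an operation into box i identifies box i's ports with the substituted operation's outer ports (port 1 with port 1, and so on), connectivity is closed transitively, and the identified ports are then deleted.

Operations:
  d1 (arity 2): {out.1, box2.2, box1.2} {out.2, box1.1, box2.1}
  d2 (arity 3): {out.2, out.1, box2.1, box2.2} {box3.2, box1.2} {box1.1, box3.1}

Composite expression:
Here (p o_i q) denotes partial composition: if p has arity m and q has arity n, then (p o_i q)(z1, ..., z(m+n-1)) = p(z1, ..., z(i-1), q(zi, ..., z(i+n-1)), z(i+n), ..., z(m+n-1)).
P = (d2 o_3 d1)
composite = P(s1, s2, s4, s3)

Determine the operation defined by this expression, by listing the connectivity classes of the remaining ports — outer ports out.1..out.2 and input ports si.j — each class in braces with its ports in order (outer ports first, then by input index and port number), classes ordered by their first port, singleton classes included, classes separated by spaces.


{out.1, out.2, s2.1, s2.2} {s1.1, s3.2, s4.2} {s1.2, s3.1, s4.1}

After gluing at d2, chains via deleted ports link the s-ports.
through d1, on inputs (s4, s3): {out.1, s3.2, s4.2} {out.2, s3.1, s4.1} (out.j = stage outer ports)
through d2, on inputs (s1, s2, s4, s3): {out.1, out.2, s2.1, s2.2} {s1.1, s3.2, s4.2} {s1.2, s3.1, s4.1} (out.j = stage outer ports)


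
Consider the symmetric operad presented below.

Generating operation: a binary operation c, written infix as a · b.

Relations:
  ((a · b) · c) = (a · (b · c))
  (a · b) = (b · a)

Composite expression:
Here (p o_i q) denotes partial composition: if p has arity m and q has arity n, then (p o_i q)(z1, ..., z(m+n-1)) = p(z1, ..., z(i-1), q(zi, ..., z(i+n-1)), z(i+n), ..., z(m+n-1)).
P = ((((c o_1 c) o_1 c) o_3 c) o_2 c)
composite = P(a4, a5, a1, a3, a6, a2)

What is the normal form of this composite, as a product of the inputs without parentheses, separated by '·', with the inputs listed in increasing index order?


Key point: c commutes, so take the a-inputs in any fixed order.
(a5 · a1) reduces to a5 · a1
(a4 · (a5 · a1)) reduces to a4 · a5 · a1
(a3 · a6) reduces to a3 · a6
((a4 · (a5 · a1)) · (a3 · a6)) reduces to a4 · a5 · a1 · a3 · a6
(((a4 · (a5 · a1)) · (a3 · a6)) · a2) reduces to a4 · a5 · a1 · a3 · a6 · a2
rearranged into index order: a1 · a2 · a3 · a4 · a5 · a6

a1 · a2 · a3 · a4 · a5 · a6


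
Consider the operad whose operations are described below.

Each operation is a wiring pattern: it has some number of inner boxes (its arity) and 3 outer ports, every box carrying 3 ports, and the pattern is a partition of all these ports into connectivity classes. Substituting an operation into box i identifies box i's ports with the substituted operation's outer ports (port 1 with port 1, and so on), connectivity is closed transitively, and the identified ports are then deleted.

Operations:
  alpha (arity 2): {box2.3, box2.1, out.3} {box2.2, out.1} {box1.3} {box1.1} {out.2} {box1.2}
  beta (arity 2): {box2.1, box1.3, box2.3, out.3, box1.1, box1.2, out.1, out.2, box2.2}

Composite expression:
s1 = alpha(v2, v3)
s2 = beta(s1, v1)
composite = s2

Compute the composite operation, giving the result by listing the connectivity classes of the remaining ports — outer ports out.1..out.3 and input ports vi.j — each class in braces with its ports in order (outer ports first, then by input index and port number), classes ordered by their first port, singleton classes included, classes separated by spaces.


{out.1, out.2, out.3, v1.1, v1.2, v1.3, v3.1, v3.2, v3.3} {v2.1} {v2.2} {v2.3}

Substituting into beta glues patterns; closure does the rest.
stage alpha: inputs (v2, v3), connectivity {out.1, v3.2} {out.2} {out.3, v3.1, v3.3} {v2.1} {v2.2} {v2.3}, out.j its boundary
stage beta: inputs (v2, v3, v1), connectivity {out.1, out.2, out.3, v1.1, v1.2, v1.3, v3.1, v3.2, v3.3} {v2.1} {v2.2} {v2.3}, out.j its boundary


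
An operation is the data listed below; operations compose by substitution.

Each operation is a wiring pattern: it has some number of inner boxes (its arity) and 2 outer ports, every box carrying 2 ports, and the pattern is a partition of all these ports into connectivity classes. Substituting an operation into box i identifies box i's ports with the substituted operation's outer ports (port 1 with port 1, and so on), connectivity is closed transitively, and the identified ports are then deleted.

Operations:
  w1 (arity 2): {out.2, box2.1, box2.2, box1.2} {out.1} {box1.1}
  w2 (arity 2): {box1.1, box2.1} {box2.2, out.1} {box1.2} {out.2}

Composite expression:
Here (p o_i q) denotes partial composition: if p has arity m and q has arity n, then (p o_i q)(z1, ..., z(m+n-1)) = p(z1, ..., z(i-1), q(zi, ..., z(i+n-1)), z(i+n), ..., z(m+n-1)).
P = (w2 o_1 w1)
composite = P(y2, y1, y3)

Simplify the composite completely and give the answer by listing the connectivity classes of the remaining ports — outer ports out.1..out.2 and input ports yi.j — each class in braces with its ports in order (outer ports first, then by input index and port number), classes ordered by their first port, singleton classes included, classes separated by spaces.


{out.1, y3.2} {out.2} {y1.1, y1.2, y2.2} {y2.1} {y3.1}


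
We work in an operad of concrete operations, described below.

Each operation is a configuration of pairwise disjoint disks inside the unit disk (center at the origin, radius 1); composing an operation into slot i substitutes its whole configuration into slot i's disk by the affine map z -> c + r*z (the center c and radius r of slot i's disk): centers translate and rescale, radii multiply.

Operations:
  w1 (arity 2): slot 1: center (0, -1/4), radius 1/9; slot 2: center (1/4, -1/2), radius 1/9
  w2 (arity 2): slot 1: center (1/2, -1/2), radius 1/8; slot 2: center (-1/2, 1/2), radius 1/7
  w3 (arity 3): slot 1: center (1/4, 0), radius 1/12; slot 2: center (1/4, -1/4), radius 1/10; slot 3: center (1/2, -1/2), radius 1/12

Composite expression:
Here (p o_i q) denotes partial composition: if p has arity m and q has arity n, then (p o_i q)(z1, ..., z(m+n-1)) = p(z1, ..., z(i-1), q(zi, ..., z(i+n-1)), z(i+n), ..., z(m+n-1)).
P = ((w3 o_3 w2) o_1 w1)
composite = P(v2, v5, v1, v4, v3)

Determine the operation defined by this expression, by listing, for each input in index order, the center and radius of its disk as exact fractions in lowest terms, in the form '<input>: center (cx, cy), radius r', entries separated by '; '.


v1: center (1/4, -1/4), radius 1/10; v2: center (1/4, -1/48), radius 1/108; v3: center (11/24, -11/24), radius 1/84; v4: center (13/24, -13/24), radius 1/96; v5: center (13/48, -1/24), radius 1/108

Affine substitution under w3: radii multiply and v-centers shift.
input v2: applying the 2 nested substitutions gives center (1/4, -1/48), radius 1/108
input v5: applying the 2 nested substitutions gives center (13/48, -1/24), radius 1/108
input v1: applying the 1 nested substitution gives center (1/4, -1/4), radius 1/10
input v4: applying the 2 nested substitutions gives center (13/24, -13/24), radius 1/96
input v3: applying the 2 nested substitutions gives center (11/24, -11/24), radius 1/84


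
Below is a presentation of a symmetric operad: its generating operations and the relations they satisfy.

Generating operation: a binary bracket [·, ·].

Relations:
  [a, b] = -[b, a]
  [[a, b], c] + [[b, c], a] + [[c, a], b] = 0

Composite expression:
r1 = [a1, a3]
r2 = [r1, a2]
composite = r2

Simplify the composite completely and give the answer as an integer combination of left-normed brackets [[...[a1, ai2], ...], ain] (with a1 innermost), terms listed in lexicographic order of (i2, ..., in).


[[a1, a3], a2]


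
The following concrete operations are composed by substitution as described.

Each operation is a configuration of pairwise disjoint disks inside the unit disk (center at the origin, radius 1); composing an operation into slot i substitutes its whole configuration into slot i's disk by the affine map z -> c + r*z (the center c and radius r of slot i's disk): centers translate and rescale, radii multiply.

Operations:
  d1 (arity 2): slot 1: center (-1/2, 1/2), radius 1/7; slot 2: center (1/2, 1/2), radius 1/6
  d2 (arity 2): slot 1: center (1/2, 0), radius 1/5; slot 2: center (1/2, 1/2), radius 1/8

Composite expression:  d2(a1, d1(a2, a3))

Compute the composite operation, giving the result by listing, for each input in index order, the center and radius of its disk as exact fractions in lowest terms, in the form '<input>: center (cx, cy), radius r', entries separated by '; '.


Nesting under d2 composes maps z -> c + r*z down each a-path.
a1 passes through 1 substitution, ending at center (1/2, 0), radius 1/5
a2 passes through 2 substitutions, ending at center (7/16, 9/16), radius 1/56
a3 passes through 2 substitutions, ending at center (9/16, 9/16), radius 1/48

a1: center (1/2, 0), radius 1/5; a2: center (7/16, 9/16), radius 1/56; a3: center (9/16, 9/16), radius 1/48


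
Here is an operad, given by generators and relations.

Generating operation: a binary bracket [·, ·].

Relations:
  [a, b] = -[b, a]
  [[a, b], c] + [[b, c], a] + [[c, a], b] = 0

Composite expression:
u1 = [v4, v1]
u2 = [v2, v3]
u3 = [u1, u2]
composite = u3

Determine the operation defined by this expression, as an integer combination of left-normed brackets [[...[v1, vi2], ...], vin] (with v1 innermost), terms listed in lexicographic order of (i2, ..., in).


-[[[v1, v4], v2], v3] + [[[v1, v4], v3], v2]

Antisymmetry and Jacobi reduce to v1-anchored left-normed brackets.
Composite bracket: [[v4, v1], [v2, v3]]
Each bracket splits as ab - ba, giving 8 signed words (2^3 = 8).
Words beginning with v1 determine it all:
  v1v4v2v3 (sign -1) contributes -[[[v1, v4], v2], v3]
  v1v4v3v2 (sign +1) contributes +[[[v1, v4], v3], v2]


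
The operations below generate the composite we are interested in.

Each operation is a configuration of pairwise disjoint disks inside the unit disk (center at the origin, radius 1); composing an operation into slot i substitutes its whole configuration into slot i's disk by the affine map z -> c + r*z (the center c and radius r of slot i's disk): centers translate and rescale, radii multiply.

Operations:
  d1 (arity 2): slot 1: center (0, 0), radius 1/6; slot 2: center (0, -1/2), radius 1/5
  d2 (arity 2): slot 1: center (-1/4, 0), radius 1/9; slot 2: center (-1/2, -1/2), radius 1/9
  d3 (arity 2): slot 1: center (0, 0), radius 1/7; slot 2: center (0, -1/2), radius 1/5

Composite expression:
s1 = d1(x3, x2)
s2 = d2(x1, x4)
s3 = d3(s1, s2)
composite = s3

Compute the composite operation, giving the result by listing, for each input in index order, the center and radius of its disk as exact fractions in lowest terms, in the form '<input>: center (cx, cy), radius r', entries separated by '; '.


x1: center (-1/20, -1/2), radius 1/45; x2: center (0, -1/14), radius 1/35; x3: center (0, 0), radius 1/42; x4: center (-1/10, -3/5), radius 1/45

Follow each x-input down from d3: c' goes to c + r*c', radius to r*r'.
tracing x3 down its 2-map path: center (0, 0), radius 1/42
tracing x2 down its 2-map path: center (0, -1/14), radius 1/35
tracing x1 down its 2-map path: center (-1/20, -1/2), radius 1/45
tracing x4 down its 2-map path: center (-1/10, -3/5), radius 1/45


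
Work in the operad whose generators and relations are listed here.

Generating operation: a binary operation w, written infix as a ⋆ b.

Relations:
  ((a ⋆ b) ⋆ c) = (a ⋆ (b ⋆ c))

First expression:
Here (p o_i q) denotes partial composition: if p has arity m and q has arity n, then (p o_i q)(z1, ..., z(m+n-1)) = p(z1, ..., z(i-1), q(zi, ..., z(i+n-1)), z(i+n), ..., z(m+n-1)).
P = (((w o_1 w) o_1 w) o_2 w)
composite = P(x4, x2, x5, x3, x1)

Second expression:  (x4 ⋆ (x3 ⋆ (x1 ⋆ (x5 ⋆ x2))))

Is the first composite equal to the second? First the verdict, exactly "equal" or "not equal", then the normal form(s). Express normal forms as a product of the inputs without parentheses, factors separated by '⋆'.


Reducing the first expression gives x4 ⋆ x2 ⋆ x5 ⋆ x3 ⋆ x1
Reducing the second expression gives x4 ⋆ x3 ⋆ x1 ⋆ x5 ⋆ x2
They disagree, so not equal.

not equal: they reduce to x4 ⋆ x2 ⋆ x5 ⋆ x3 ⋆ x1 and x4 ⋆ x3 ⋆ x1 ⋆ x5 ⋆ x2


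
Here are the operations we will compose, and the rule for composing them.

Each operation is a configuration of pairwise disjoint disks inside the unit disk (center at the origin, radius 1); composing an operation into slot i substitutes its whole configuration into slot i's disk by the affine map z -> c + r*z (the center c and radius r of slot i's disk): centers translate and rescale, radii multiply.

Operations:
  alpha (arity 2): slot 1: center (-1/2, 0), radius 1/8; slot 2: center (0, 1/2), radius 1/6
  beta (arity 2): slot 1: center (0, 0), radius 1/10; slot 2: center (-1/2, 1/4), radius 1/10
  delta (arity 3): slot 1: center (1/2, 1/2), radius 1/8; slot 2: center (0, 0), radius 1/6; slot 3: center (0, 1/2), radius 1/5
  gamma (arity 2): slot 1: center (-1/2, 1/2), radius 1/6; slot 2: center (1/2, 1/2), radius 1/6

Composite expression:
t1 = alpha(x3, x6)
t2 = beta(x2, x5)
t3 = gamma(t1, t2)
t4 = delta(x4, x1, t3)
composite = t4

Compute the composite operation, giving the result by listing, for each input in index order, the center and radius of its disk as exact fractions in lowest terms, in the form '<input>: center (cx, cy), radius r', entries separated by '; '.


x1: center (0, 0), radius 1/6; x2: center (1/10, 3/5), radius 1/300; x3: center (-7/60, 3/5), radius 1/240; x4: center (1/2, 1/2), radius 1/8; x5: center (1/12, 73/120), radius 1/300; x6: center (-1/10, 37/60), radius 1/180

Below delta, radii multiply path by path; the x-disk centers shift.
input x4: composing its 1 substitution step yields center (1/2, 1/2), radius 1/8
input x1: composing its 1 substitution step yields center (0, 0), radius 1/6
input x3: composing its 3 substitution steps yields center (-7/60, 3/5), radius 1/240
input x6: composing its 3 substitution steps yields center (-1/10, 37/60), radius 1/180
input x2: composing its 3 substitution steps yields center (1/10, 3/5), radius 1/300
input x5: composing its 3 substitution steps yields center (1/12, 73/120), radius 1/300


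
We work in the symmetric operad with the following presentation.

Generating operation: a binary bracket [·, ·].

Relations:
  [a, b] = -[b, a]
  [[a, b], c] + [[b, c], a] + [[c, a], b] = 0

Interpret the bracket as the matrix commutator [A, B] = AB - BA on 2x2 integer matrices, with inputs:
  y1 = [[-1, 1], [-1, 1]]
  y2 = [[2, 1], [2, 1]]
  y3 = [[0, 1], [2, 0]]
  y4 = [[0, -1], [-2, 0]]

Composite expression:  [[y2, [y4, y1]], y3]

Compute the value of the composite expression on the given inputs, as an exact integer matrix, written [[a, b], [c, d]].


[y4, y1] = [[3, -2], [4, -3]]
[y2, [y4, y1]] = [[8, -8], [8, -8]]
[[y2, [y4, y1]], y3] = [[-24, 16], [-32, 24]]

[[-24, 16], [-32, 24]]


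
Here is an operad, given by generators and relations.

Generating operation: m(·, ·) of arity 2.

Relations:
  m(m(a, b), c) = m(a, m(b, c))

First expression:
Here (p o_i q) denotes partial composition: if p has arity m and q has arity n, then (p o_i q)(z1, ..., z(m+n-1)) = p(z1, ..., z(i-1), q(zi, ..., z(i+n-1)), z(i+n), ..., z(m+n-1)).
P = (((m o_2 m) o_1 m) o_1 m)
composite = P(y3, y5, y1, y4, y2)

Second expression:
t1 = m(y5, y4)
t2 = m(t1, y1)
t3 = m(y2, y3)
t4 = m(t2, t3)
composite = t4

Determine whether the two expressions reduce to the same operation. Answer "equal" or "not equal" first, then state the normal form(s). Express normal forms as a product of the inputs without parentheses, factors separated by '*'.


not equal; first: y3 * y5 * y1 * y4 * y2; second: y5 * y4 * y1 * y2 * y3

The first expression, normalized: y3 * y5 * y1 * y4 * y2
The second expression, normalized: y5 * y4 * y1 * y2 * y3
Distinct normal forms: not equal.


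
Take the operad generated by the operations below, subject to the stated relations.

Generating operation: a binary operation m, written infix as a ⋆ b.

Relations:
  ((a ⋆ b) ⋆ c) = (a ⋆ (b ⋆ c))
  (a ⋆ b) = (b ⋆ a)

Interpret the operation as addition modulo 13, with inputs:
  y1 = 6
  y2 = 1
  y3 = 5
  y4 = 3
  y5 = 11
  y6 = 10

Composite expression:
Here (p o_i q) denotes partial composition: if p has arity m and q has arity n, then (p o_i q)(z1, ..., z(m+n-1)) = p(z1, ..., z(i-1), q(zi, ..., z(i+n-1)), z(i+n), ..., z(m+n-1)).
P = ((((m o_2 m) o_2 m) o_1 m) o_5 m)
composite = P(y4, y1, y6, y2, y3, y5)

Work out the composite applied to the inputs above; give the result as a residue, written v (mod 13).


(y4 ⋆ y1) = 9
(y6 ⋆ y2) = 11
(y3 ⋆ y5) = 3
((y6 ⋆ y2) ⋆ (y3 ⋆ y5)) = 1
((y4 ⋆ y1) ⋆ ((y6 ⋆ y2) ⋆ (y3 ⋆ y5))) = 10

10 (mod 13)


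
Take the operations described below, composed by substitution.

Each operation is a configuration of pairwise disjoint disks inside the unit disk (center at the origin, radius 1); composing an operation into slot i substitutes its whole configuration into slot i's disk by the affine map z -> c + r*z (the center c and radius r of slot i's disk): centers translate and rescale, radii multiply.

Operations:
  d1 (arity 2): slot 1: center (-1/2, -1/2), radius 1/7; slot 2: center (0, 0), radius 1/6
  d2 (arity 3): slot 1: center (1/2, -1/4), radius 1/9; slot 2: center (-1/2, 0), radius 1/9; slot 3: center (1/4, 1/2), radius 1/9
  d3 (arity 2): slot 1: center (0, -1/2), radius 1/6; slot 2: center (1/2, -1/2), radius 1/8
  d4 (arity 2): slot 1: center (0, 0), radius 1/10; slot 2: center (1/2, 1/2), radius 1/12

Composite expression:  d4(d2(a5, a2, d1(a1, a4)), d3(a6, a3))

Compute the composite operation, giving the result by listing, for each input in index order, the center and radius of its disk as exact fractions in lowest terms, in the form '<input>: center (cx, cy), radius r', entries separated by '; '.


a1: center (7/360, 2/45), radius 1/630; a2: center (-1/20, 0), radius 1/90; a3: center (13/24, 11/24), radius 1/96; a4: center (1/40, 1/20), radius 1/540; a5: center (1/20, -1/40), radius 1/90; a6: center (1/2, 11/24), radius 1/72

Follow each a-input down from d4: c' goes to c + r*c', radius to r*r'.
a5 passes through 2 substitutions, ending at center (1/20, -1/40), radius 1/90
a2 passes through 2 substitutions, ending at center (-1/20, 0), radius 1/90
a1 passes through 3 substitutions, ending at center (7/360, 2/45), radius 1/630
a4 passes through 3 substitutions, ending at center (1/40, 1/20), radius 1/540
a6 passes through 2 substitutions, ending at center (1/2, 11/24), radius 1/72
a3 passes through 2 substitutions, ending at center (13/24, 11/24), radius 1/96


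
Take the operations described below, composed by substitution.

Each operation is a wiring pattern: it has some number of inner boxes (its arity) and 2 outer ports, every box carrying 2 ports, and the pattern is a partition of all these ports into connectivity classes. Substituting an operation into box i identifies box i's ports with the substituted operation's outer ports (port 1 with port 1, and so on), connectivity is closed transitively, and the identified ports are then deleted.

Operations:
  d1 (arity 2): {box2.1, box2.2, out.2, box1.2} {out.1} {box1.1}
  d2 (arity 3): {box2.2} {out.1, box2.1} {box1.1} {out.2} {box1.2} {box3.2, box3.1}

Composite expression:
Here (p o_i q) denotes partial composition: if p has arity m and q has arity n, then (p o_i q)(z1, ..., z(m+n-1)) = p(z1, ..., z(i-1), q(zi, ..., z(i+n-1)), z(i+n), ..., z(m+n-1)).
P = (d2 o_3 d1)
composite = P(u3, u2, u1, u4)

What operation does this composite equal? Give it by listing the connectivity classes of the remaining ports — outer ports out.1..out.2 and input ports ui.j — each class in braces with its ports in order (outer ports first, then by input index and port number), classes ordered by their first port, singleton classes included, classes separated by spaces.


Connectivity passes through glued d2-boundaries; trace each wire chain.
d1 over (u1, u4) gives {out.1} {out.2, u1.2, u4.1, u4.2} {u1.1}, out.j being that stage's outer ports
d2 over (u3, u2, u1, u4) gives {out.1, u2.1} {out.2} {u1.1} {u1.2, u4.1, u4.2} {u2.2} {u3.1} {u3.2}, out.j being that stage's outer ports

{out.1, u2.1} {out.2} {u1.1} {u1.2, u4.1, u4.2} {u2.2} {u3.1} {u3.2}
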